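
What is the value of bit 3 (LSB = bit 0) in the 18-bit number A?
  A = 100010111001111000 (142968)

Bit 3 is the 4th from the right.
  100010111001111000
                ^
That bit is 1.

Answer: 1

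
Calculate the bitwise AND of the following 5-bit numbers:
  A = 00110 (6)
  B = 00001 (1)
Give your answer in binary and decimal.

Apply & to each column (1 only where both bits are 1):
  00110
& 00001
-------
  00000

Answer: 00000 (0)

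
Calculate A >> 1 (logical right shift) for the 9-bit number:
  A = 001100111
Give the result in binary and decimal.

Logical shift right by 1: drop the bottom 1 bit(s), prepend 1 zero(s) on the left.
  001100111  ->  keep [00110011], discard [1], prepend 0
= 000110011

Answer: 000110011 (51)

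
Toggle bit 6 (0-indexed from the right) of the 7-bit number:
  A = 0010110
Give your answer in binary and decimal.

Mask = 1 << 6 = 1000000
Bit 6 of A is 0; XOR with the mask flips it to 1.
  0010110
^ 1000000
---------
  1010110

Answer: 1010110 (86)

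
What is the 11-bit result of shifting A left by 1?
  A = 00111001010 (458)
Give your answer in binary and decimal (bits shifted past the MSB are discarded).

Shift left by 1: drop the top 1 bit(s), append 1 zero(s) on the right.
  00111001010  ->  discard [0], keep [0111001010], append 0
= 01110010100

Answer: 01110010100 (916)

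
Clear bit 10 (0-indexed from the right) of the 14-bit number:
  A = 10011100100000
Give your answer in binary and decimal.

Mask = ~(1 << 10) = 11101111111111
Bit 10 of A is 1, so AND-ing with the mask clears it to 0.
  10011100100000
& 11101111111111
----------------
  10001100100000

Answer: 10001100100000 (8992)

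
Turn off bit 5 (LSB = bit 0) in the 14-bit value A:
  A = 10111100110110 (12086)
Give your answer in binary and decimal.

Mask = ~(1 << 5) = 11111111011111
Bit 5 of A is 1, so AND-ing with the mask clears it to 0.
  10111100110110
& 11111111011111
----------------
  10111100010110

Answer: 10111100010110 (12054)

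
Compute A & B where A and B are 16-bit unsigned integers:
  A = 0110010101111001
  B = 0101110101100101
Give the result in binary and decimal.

Apply & to each column (1 only where both bits are 1):
  0110010101111001
& 0101110101100101
------------------
  0100010101100001

Answer: 0100010101100001 (17761)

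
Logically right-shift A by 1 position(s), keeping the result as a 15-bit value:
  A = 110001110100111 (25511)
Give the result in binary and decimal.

Logical shift right by 1: drop the bottom 1 bit(s), prepend 1 zero(s) on the left.
  110001110100111  ->  keep [11000111010011], discard [1], prepend 0
= 011000111010011

Answer: 011000111010011 (12755)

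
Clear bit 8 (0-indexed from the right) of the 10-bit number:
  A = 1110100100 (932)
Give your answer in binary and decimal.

Mask = ~(1 << 8) = 1011111111
Bit 8 of A is 1, so AND-ing with the mask clears it to 0.
  1110100100
& 1011111111
------------
  1010100100

Answer: 1010100100 (676)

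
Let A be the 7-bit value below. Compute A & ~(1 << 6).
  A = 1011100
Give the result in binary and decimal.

Mask = ~(1 << 6) = 0111111
Bit 6 of A is 1, so AND-ing with the mask clears it to 0.
  1011100
& 0111111
---------
  0011100

Answer: 0011100 (28)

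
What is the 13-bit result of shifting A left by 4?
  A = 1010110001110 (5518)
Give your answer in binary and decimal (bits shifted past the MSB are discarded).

Shift left by 4: drop the top 4 bit(s), append 4 zero(s) on the right.
  1010110001110  ->  discard [1010], keep [110001110], append 0000
= 1100011100000

Answer: 1100011100000 (6368)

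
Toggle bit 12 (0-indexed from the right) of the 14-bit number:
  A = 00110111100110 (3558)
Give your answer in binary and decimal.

Mask = 1 << 12 = 01000000000000
Bit 12 of A is 0; XOR with the mask flips it to 1.
  00110111100110
^ 01000000000000
----------------
  01110111100110

Answer: 01110111100110 (7654)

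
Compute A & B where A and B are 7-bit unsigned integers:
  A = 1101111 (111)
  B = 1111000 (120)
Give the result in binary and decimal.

Apply & to each column (1 only where both bits are 1):
  1101111
& 1111000
---------
  1101000

Answer: 1101000 (104)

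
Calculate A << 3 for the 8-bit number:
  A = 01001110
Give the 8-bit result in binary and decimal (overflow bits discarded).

Shift left by 3: drop the top 3 bit(s), append 3 zero(s) on the right.
  01001110  ->  discard [010], keep [01110], append 000
= 01110000

Answer: 01110000 (112)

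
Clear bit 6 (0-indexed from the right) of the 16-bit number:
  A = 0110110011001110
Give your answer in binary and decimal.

Mask = ~(1 << 6) = 1111111110111111
Bit 6 of A is 1, so AND-ing with the mask clears it to 0.
  0110110011001110
& 1111111110111111
------------------
  0110110010001110

Answer: 0110110010001110 (27790)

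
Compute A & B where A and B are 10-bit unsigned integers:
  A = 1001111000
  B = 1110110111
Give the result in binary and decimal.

Apply & to each column (1 only where both bits are 1):
  1001111000
& 1110110111
------------
  1000110000

Answer: 1000110000 (560)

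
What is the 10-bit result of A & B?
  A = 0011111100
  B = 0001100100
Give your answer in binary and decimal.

Apply & to each column (1 only where both bits are 1):
  0011111100
& 0001100100
------------
  0001100100

Answer: 0001100100 (100)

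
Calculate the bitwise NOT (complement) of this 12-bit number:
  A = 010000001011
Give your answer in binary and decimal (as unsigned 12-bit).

Flip each bit (0->1, 1->0):
  010000001011
  101111110100

Answer: 101111110100 (3060)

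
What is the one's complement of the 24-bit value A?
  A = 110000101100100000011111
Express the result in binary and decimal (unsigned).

Flip each bit (0->1, 1->0):
  110000101100100000011111
  001111010011011111100000

Answer: 001111010011011111100000 (4012000)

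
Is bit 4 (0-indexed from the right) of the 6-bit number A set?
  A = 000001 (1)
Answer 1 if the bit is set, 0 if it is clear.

Bit 4 is the 5th from the right.
  000001
   ^
That bit is 0.

Answer: 0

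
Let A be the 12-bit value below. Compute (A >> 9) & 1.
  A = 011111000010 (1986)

Bit 9 is the 10th from the right.
  011111000010
    ^
That bit is 1.

Answer: 1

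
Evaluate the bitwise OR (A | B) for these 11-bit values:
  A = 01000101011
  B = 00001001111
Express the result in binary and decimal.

Apply | to each column (1 where either bit is 1):
  01000101011
| 00001001111
-------------
  01001101111

Answer: 01001101111 (623)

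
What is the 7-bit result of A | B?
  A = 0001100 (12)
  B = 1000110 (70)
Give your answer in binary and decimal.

Apply | to each column (1 where either bit is 1):
  0001100
| 1000110
---------
  1001110

Answer: 1001110 (78)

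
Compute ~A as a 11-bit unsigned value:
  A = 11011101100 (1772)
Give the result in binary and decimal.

Flip each bit (0->1, 1->0):
  11011101100
  00100010011

Answer: 00100010011 (275)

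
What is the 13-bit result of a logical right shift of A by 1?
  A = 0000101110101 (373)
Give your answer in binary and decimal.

Logical shift right by 1: drop the bottom 1 bit(s), prepend 1 zero(s) on the left.
  0000101110101  ->  keep [000010111010], discard [1], prepend 0
= 0000010111010

Answer: 0000010111010 (186)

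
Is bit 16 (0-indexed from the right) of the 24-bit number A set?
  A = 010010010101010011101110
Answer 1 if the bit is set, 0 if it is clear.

Bit 16 is the 17th from the right.
  010010010101010011101110
         ^
That bit is 1.

Answer: 1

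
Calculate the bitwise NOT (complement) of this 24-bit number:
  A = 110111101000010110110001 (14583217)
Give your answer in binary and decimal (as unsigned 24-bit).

Flip each bit (0->1, 1->0):
  110111101000010110110001
  001000010111101001001110

Answer: 001000010111101001001110 (2193998)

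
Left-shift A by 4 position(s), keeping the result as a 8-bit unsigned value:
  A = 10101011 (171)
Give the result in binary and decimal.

Shift left by 4: drop the top 4 bit(s), append 4 zero(s) on the right.
  10101011  ->  discard [1010], keep [1011], append 0000
= 10110000

Answer: 10110000 (176)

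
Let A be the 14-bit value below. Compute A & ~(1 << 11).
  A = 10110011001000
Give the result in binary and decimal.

Mask = ~(1 << 11) = 11011111111111
Bit 11 of A is 1, so AND-ing with the mask clears it to 0.
  10110011001000
& 11011111111111
----------------
  10010011001000

Answer: 10010011001000 (9416)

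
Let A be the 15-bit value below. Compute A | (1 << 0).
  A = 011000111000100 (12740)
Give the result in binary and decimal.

Mask = 1 << 0 = 000000000000001
Bit 0 of A is 0, so OR-ing with the mask flips it to 1.
  011000111000100
| 000000000000001
-----------------
  011000111000101

Answer: 011000111000101 (12741)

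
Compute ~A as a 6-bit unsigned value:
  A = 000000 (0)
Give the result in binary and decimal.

Flip each bit (0->1, 1->0):
  000000
  111111

Answer: 111111 (63)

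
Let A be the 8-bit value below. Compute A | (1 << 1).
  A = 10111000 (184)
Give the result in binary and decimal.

Mask = 1 << 1 = 00000010
Bit 1 of A is 0, so OR-ing with the mask flips it to 1.
  10111000
| 00000010
----------
  10111010

Answer: 10111010 (186)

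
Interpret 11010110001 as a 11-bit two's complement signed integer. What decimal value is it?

MSB is 1, so the value is negative. Find the magnitude:
1. Invert bits:  00101001110
2. Add 1:        00101001111  = 335
3. Apply sign:   -335

Answer: -335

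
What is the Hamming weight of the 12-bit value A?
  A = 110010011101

110010011101
1-bits at positions (from bit 0 = LSB): 0, 2, 3, 4, 7, 10, 11
Count = 7

Answer: 7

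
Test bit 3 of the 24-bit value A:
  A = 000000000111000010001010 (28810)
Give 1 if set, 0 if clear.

Bit 3 is the 4th from the right.
  000000000111000010001010
                      ^
That bit is 1.

Answer: 1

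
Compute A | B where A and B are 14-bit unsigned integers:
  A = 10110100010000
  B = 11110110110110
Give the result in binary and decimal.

Apply | to each column (1 where either bit is 1):
  10110100010000
| 11110110110110
----------------
  11110110110110

Answer: 11110110110110 (15798)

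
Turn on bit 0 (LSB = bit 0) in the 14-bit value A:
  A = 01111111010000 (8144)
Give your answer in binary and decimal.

Mask = 1 << 0 = 00000000000001
Bit 0 of A is 0, so OR-ing with the mask flips it to 1.
  01111111010000
| 00000000000001
----------------
  01111111010001

Answer: 01111111010001 (8145)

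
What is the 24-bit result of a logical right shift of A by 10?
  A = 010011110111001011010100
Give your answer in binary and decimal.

Logical shift right by 10: drop the bottom 10 bit(s), prepend 10 zero(s) on the left.
  010011110111001011010100  ->  keep [01001111011100], discard [1011010100], prepend 0000000000
= 000000000001001111011100

Answer: 000000000001001111011100 (5084)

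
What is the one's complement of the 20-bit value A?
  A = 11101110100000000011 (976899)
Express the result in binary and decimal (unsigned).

Flip each bit (0->1, 1->0):
  11101110100000000011
  00010001011111111100

Answer: 00010001011111111100 (71676)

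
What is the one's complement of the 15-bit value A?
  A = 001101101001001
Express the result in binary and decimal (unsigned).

Flip each bit (0->1, 1->0):
  001101101001001
  110010010110110

Answer: 110010010110110 (25782)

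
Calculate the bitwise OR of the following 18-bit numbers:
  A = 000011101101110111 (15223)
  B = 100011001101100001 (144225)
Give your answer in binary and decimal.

Apply | to each column (1 where either bit is 1):
  000011101101110111
| 100011001101100001
--------------------
  100011101101110111

Answer: 100011101101110111 (146295)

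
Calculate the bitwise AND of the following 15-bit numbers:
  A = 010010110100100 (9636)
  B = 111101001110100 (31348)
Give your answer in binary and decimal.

Apply & to each column (1 only where both bits are 1):
  010010110100100
& 111101001110100
-----------------
  010000000100100

Answer: 010000000100100 (8228)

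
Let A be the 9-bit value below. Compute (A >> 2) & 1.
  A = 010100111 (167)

Bit 2 is the 3rd from the right.
  010100111
        ^
That bit is 1.

Answer: 1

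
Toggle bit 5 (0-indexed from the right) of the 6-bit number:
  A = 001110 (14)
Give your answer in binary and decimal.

Mask = 1 << 5 = 100000
Bit 5 of A is 0; XOR with the mask flips it to 1.
  001110
^ 100000
--------
  101110

Answer: 101110 (46)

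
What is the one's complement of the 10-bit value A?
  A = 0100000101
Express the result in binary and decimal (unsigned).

Flip each bit (0->1, 1->0):
  0100000101
  1011111010

Answer: 1011111010 (762)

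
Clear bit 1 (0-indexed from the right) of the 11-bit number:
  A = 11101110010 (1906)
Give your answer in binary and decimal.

Mask = ~(1 << 1) = 11111111101
Bit 1 of A is 1, so AND-ing with the mask clears it to 0.
  11101110010
& 11111111101
-------------
  11101110000

Answer: 11101110000 (1904)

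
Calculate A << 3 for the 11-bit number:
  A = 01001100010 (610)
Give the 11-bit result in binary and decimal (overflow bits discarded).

Shift left by 3: drop the top 3 bit(s), append 3 zero(s) on the right.
  01001100010  ->  discard [010], keep [01100010], append 000
= 01100010000

Answer: 01100010000 (784)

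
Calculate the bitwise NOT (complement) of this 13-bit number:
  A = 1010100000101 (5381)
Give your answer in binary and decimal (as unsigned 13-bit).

Flip each bit (0->1, 1->0):
  1010100000101
  0101011111010

Answer: 0101011111010 (2810)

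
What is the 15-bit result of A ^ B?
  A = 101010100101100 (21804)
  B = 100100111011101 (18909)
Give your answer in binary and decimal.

Apply ^ to each column (1 where bits differ):
  101010100101100
^ 100100111011101
-----------------
  001110011110001

Answer: 001110011110001 (7409)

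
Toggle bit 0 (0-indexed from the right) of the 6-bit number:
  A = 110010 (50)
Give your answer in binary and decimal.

Mask = 1 << 0 = 000001
Bit 0 of A is 0; XOR with the mask flips it to 1.
  110010
^ 000001
--------
  110011

Answer: 110011 (51)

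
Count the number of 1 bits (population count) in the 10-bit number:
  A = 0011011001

0011011001
1-bits at positions (from bit 0 = LSB): 0, 3, 4, 6, 7
Count = 5

Answer: 5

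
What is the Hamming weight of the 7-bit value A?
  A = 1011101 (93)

1011101
1-bits at positions (from bit 0 = LSB): 0, 2, 3, 4, 6
Count = 5

Answer: 5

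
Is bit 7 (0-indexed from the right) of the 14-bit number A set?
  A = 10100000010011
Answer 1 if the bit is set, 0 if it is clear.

Bit 7 is the 8th from the right.
  10100000010011
        ^
That bit is 0.

Answer: 0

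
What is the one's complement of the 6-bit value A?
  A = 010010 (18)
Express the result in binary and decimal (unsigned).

Flip each bit (0->1, 1->0):
  010010
  101101

Answer: 101101 (45)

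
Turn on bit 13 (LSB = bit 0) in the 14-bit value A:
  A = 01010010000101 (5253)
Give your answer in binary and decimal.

Mask = 1 << 13 = 10000000000000
Bit 13 of A is 0, so OR-ing with the mask flips it to 1.
  01010010000101
| 10000000000000
----------------
  11010010000101

Answer: 11010010000101 (13445)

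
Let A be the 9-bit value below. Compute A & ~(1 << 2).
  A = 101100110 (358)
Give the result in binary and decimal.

Mask = ~(1 << 2) = 111111011
Bit 2 of A is 1, so AND-ing with the mask clears it to 0.
  101100110
& 111111011
-----------
  101100010

Answer: 101100010 (354)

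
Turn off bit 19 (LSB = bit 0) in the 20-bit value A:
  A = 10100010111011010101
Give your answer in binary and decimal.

Mask = ~(1 << 19) = 01111111111111111111
Bit 19 of A is 1, so AND-ing with the mask clears it to 0.
  10100010111011010101
& 01111111111111111111
----------------------
  00100010111011010101

Answer: 00100010111011010101 (143061)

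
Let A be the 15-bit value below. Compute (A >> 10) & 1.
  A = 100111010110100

Bit 10 is the 11th from the right.
  100111010110100
      ^
That bit is 1.

Answer: 1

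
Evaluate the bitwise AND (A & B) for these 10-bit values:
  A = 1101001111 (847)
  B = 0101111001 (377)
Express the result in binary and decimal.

Apply & to each column (1 only where both bits are 1):
  1101001111
& 0101111001
------------
  0101001001

Answer: 0101001001 (329)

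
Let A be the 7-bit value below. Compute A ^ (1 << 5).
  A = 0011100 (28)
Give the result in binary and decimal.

Mask = 1 << 5 = 0100000
Bit 5 of A is 0; XOR with the mask flips it to 1.
  0011100
^ 0100000
---------
  0111100

Answer: 0111100 (60)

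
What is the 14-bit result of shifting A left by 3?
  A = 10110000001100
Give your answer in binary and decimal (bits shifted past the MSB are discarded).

Shift left by 3: drop the top 3 bit(s), append 3 zero(s) on the right.
  10110000001100  ->  discard [101], keep [10000001100], append 000
= 10000001100000

Answer: 10000001100000 (8288)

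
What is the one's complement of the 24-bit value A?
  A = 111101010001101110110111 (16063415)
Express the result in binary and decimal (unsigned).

Flip each bit (0->1, 1->0):
  111101010001101110110111
  000010101110010001001000

Answer: 000010101110010001001000 (713800)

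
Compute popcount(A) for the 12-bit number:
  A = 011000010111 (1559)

011000010111
1-bits at positions (from bit 0 = LSB): 0, 1, 2, 4, 9, 10
Count = 6

Answer: 6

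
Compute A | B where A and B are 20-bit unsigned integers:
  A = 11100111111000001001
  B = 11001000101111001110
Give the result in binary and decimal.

Apply | to each column (1 where either bit is 1):
  11100111111000001001
| 11001000101111001110
----------------------
  11101111111111001111

Answer: 11101111111111001111 (982991)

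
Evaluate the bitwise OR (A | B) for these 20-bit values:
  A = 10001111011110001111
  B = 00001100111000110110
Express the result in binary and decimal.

Apply | to each column (1 where either bit is 1):
  10001111011110001111
| 00001100111000110110
----------------------
  10001111111110111111

Answer: 10001111111110111111 (589759)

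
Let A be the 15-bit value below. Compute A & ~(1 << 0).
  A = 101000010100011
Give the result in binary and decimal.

Mask = ~(1 << 0) = 111111111111110
Bit 0 of A is 1, so AND-ing with the mask clears it to 0.
  101000010100011
& 111111111111110
-----------------
  101000010100010

Answer: 101000010100010 (20642)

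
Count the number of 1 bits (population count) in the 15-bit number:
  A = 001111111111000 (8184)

001111111111000
1-bits at positions (from bit 0 = LSB): 3, 4, 5, 6, 7, 8, 9, 10, 11, 12
Count = 10

Answer: 10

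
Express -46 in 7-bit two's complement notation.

1. Binary of +46:  0101110
2. Invert bits:     1010001
3. Add 1:           1010010

Answer: 1010010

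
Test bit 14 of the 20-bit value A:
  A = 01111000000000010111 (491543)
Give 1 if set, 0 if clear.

Bit 14 is the 15th from the right.
  01111000000000010111
       ^
That bit is 0.

Answer: 0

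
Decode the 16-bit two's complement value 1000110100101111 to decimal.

MSB is 1, so the value is negative. Find the magnitude:
1. Invert bits:  0111001011010000
2. Add 1:        0111001011010001  = 29393
3. Apply sign:   -29393

Answer: -29393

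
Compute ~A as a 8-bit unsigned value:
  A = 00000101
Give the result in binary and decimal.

Flip each bit (0->1, 1->0):
  00000101
  11111010

Answer: 11111010 (250)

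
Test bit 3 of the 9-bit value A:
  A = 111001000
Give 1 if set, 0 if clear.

Bit 3 is the 4th from the right.
  111001000
       ^
That bit is 1.

Answer: 1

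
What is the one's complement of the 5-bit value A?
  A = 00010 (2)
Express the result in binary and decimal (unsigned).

Flip each bit (0->1, 1->0):
  00010
  11101

Answer: 11101 (29)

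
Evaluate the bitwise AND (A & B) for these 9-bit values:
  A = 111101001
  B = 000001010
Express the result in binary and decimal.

Apply & to each column (1 only where both bits are 1):
  111101001
& 000001010
-----------
  000001000

Answer: 000001000 (8)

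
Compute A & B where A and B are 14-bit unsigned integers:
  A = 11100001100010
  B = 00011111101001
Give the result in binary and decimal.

Apply & to each column (1 only where both bits are 1):
  11100001100010
& 00011111101001
----------------
  00000001100000

Answer: 00000001100000 (96)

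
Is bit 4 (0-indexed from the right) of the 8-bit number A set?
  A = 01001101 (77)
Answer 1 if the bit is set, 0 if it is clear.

Bit 4 is the 5th from the right.
  01001101
     ^
That bit is 0.

Answer: 0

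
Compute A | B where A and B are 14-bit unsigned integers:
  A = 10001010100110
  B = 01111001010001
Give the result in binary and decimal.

Apply | to each column (1 where either bit is 1):
  10001010100110
| 01111001010001
----------------
  11111011110111

Answer: 11111011110111 (16119)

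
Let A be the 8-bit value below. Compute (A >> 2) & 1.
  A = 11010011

Bit 2 is the 3rd from the right.
  11010011
       ^
That bit is 0.

Answer: 0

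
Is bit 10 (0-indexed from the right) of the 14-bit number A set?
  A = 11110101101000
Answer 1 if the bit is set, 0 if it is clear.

Bit 10 is the 11th from the right.
  11110101101000
     ^
That bit is 1.

Answer: 1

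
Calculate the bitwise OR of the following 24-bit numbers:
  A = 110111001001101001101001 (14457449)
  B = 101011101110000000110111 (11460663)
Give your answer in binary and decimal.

Apply | to each column (1 where either bit is 1):
  110111001001101001101001
| 101011101110000000110111
--------------------------
  111111101111101001111111

Answer: 111111101111101001111111 (16710271)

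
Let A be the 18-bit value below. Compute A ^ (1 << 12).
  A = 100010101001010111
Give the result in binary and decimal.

Mask = 1 << 12 = 000001000000000000
Bit 12 of A is 0; XOR with the mask flips it to 1.
  100010101001010111
^ 000001000000000000
--------------------
  100011101001010111

Answer: 100011101001010111 (146007)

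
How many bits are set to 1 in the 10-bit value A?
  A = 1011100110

1011100110
1-bits at positions (from bit 0 = LSB): 1, 2, 5, 6, 7, 9
Count = 6

Answer: 6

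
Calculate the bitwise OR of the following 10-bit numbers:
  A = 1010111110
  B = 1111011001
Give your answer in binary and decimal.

Apply | to each column (1 where either bit is 1):
  1010111110
| 1111011001
------------
  1111111111

Answer: 1111111111 (1023)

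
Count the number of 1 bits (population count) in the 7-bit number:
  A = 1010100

1010100
1-bits at positions (from bit 0 = LSB): 2, 4, 6
Count = 3

Answer: 3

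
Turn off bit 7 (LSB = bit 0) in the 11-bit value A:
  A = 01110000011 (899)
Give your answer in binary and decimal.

Mask = ~(1 << 7) = 11101111111
Bit 7 of A is 1, so AND-ing with the mask clears it to 0.
  01110000011
& 11101111111
-------------
  01100000011

Answer: 01100000011 (771)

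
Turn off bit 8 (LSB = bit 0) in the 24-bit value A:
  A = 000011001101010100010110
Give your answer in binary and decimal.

Mask = ~(1 << 8) = 111111111111111011111111
Bit 8 of A is 1, so AND-ing with the mask clears it to 0.
  000011001101010100010110
& 111111111111111011111111
--------------------------
  000011001101010000010110

Answer: 000011001101010000010110 (840726)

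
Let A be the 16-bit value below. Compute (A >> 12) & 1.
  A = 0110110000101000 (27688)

Bit 12 is the 13th from the right.
  0110110000101000
     ^
That bit is 0.

Answer: 0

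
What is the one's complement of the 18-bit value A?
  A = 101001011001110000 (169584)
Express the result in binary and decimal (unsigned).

Flip each bit (0->1, 1->0):
  101001011001110000
  010110100110001111

Answer: 010110100110001111 (92559)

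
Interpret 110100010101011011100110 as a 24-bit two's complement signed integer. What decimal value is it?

MSB is 1, so the value is negative. Find the magnitude:
1. Invert bits:  001011101010100100011001
2. Add 1:        001011101010100100011010  = 3057946
3. Apply sign:   -3057946

Answer: -3057946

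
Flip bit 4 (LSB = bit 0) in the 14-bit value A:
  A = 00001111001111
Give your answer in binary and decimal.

Mask = 1 << 4 = 00000000010000
Bit 4 of A is 0; XOR with the mask flips it to 1.
  00001111001111
^ 00000000010000
----------------
  00001111011111

Answer: 00001111011111 (991)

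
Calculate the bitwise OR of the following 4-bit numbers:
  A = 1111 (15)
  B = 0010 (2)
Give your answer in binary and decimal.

Apply | to each column (1 where either bit is 1):
  1111
| 0010
------
  1111

Answer: 1111 (15)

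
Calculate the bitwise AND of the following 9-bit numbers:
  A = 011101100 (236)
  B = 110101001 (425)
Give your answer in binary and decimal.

Apply & to each column (1 only where both bits are 1):
  011101100
& 110101001
-----------
  010101000

Answer: 010101000 (168)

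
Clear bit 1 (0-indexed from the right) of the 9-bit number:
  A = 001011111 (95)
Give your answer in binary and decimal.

Mask = ~(1 << 1) = 111111101
Bit 1 of A is 1, so AND-ing with the mask clears it to 0.
  001011111
& 111111101
-----------
  001011101

Answer: 001011101 (93)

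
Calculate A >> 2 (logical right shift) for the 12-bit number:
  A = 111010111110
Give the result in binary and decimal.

Logical shift right by 2: drop the bottom 2 bit(s), prepend 2 zero(s) on the left.
  111010111110  ->  keep [1110101111], discard [10], prepend 00
= 001110101111

Answer: 001110101111 (943)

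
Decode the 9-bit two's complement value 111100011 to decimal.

MSB is 1, so the value is negative. Find the magnitude:
1. Invert bits:  000011100
2. Add 1:        000011101  = 29
3. Apply sign:   -29

Answer: -29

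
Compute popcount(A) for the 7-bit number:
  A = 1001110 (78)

1001110
1-bits at positions (from bit 0 = LSB): 1, 2, 3, 6
Count = 4

Answer: 4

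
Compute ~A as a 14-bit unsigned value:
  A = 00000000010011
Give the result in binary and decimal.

Flip each bit (0->1, 1->0):
  00000000010011
  11111111101100

Answer: 11111111101100 (16364)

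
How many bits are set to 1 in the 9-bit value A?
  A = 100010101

100010101
1-bits at positions (from bit 0 = LSB): 0, 2, 4, 8
Count = 4

Answer: 4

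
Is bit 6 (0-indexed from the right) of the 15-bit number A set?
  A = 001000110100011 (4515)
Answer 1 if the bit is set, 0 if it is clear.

Bit 6 is the 7th from the right.
  001000110100011
          ^
That bit is 0.

Answer: 0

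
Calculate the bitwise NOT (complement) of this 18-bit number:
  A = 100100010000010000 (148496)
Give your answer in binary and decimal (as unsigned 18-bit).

Flip each bit (0->1, 1->0):
  100100010000010000
  011011101111101111

Answer: 011011101111101111 (113647)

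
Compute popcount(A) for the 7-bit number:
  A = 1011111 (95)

1011111
1-bits at positions (from bit 0 = LSB): 0, 1, 2, 3, 4, 6
Count = 6

Answer: 6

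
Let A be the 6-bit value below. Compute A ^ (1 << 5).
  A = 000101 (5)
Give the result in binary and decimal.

Mask = 1 << 5 = 100000
Bit 5 of A is 0; XOR with the mask flips it to 1.
  000101
^ 100000
--------
  100101

Answer: 100101 (37)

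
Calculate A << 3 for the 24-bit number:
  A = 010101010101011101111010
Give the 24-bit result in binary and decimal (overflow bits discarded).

Shift left by 3: drop the top 3 bit(s), append 3 zero(s) on the right.
  010101010101011101111010  ->  discard [010], keep [101010101011101111010], append 000
= 101010101011101111010000

Answer: 101010101011101111010000 (11189200)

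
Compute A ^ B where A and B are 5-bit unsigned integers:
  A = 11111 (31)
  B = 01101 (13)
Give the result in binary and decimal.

Apply ^ to each column (1 where bits differ):
  11111
^ 01101
-------
  10010

Answer: 10010 (18)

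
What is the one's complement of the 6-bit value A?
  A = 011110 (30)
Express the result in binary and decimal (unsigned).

Flip each bit (0->1, 1->0):
  011110
  100001

Answer: 100001 (33)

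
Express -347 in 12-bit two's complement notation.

1. Binary of +347:  000101011011
2. Invert bits:     111010100100
3. Add 1:           111010100101

Answer: 111010100101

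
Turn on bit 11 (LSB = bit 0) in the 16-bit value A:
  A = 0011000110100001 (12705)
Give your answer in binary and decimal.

Mask = 1 << 11 = 0000100000000000
Bit 11 of A is 0, so OR-ing with the mask flips it to 1.
  0011000110100001
| 0000100000000000
------------------
  0011100110100001

Answer: 0011100110100001 (14753)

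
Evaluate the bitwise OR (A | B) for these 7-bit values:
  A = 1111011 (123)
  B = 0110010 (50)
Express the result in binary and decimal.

Apply | to each column (1 where either bit is 1):
  1111011
| 0110010
---------
  1111011

Answer: 1111011 (123)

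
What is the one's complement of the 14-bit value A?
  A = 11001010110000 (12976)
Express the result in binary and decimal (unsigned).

Flip each bit (0->1, 1->0):
  11001010110000
  00110101001111

Answer: 00110101001111 (3407)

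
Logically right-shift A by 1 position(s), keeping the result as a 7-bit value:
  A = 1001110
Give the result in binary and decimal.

Logical shift right by 1: drop the bottom 1 bit(s), prepend 1 zero(s) on the left.
  1001110  ->  keep [100111], discard [0], prepend 0
= 0100111

Answer: 0100111 (39)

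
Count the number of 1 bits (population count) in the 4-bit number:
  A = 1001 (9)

1001
1-bits at positions (from bit 0 = LSB): 0, 3
Count = 2

Answer: 2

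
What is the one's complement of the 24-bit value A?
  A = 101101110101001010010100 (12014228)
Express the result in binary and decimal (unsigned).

Flip each bit (0->1, 1->0):
  101101110101001010010100
  010010001010110101101011

Answer: 010010001010110101101011 (4762987)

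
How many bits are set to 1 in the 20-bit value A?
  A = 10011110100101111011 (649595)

10011110100101111011
1-bits at positions (from bit 0 = LSB): 0, 1, 3, 4, 5, 6, 8, 11, 13, 14, 15, 16, 19
Count = 13

Answer: 13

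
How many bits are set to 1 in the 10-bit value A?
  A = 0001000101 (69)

0001000101
1-bits at positions (from bit 0 = LSB): 0, 2, 6
Count = 3

Answer: 3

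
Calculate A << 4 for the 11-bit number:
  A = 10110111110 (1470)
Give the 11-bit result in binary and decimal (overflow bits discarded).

Shift left by 4: drop the top 4 bit(s), append 4 zero(s) on the right.
  10110111110  ->  discard [1011], keep [0111110], append 0000
= 01111100000

Answer: 01111100000 (992)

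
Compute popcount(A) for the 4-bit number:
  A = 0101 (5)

0101
1-bits at positions (from bit 0 = LSB): 0, 2
Count = 2

Answer: 2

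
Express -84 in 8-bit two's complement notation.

1. Binary of +84:  01010100
2. Invert bits:     10101011
3. Add 1:           10101100

Answer: 10101100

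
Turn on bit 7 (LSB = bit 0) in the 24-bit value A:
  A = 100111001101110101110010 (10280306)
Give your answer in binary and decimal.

Mask = 1 << 7 = 000000000000000010000000
Bit 7 of A is 0, so OR-ing with the mask flips it to 1.
  100111001101110101110010
| 000000000000000010000000
--------------------------
  100111001101110111110010

Answer: 100111001101110111110010 (10280434)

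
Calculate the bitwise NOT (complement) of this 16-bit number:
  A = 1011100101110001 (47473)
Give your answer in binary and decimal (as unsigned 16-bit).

Flip each bit (0->1, 1->0):
  1011100101110001
  0100011010001110

Answer: 0100011010001110 (18062)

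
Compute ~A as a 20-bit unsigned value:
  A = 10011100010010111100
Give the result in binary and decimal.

Flip each bit (0->1, 1->0):
  10011100010010111100
  01100011101101000011

Answer: 01100011101101000011 (408387)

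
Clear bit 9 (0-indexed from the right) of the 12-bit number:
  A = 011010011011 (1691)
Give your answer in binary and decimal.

Mask = ~(1 << 9) = 110111111111
Bit 9 of A is 1, so AND-ing with the mask clears it to 0.
  011010011011
& 110111111111
--------------
  010010011011

Answer: 010010011011 (1179)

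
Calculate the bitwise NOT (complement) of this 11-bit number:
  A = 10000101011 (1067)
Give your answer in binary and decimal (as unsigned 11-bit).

Flip each bit (0->1, 1->0):
  10000101011
  01111010100

Answer: 01111010100 (980)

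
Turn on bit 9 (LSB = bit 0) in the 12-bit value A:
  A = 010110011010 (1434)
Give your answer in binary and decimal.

Mask = 1 << 9 = 001000000000
Bit 9 of A is 0, so OR-ing with the mask flips it to 1.
  010110011010
| 001000000000
--------------
  011110011010

Answer: 011110011010 (1946)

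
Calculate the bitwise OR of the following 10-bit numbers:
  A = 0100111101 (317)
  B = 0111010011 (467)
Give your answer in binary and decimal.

Apply | to each column (1 where either bit is 1):
  0100111101
| 0111010011
------------
  0111111111

Answer: 0111111111 (511)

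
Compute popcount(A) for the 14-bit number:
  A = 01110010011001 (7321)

01110010011001
1-bits at positions (from bit 0 = LSB): 0, 3, 4, 7, 10, 11, 12
Count = 7

Answer: 7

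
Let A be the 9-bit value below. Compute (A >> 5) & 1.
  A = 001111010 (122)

Bit 5 is the 6th from the right.
  001111010
     ^
That bit is 1.

Answer: 1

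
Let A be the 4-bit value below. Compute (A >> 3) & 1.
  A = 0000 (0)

Bit 3 is the 4th from the right.
  0000
  ^
That bit is 0.

Answer: 0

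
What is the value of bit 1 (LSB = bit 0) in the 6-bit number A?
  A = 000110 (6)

Bit 1 is the 2nd from the right.
  000110
      ^
That bit is 1.

Answer: 1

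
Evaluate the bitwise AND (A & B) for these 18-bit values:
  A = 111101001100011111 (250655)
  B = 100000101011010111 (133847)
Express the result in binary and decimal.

Apply & to each column (1 only where both bits are 1):
  111101001100011111
& 100000101011010111
--------------------
  100000001000010111

Answer: 100000001000010111 (131607)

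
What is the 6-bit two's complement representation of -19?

1. Binary of +19:  010011
2. Invert bits:     101100
3. Add 1:           101101

Answer: 101101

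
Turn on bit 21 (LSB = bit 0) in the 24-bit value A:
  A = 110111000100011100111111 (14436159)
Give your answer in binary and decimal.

Mask = 1 << 21 = 001000000000000000000000
Bit 21 of A is 0, so OR-ing with the mask flips it to 1.
  110111000100011100111111
| 001000000000000000000000
--------------------------
  111111000100011100111111

Answer: 111111000100011100111111 (16533311)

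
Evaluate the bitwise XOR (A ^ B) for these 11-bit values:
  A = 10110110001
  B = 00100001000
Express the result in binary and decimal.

Apply ^ to each column (1 where bits differ):
  10110110001
^ 00100001000
-------------
  10010111001

Answer: 10010111001 (1209)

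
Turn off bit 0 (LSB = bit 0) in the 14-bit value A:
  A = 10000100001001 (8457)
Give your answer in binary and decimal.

Mask = ~(1 << 0) = 11111111111110
Bit 0 of A is 1, so AND-ing with the mask clears it to 0.
  10000100001001
& 11111111111110
----------------
  10000100001000

Answer: 10000100001000 (8456)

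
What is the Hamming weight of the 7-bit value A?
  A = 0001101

0001101
1-bits at positions (from bit 0 = LSB): 0, 2, 3
Count = 3

Answer: 3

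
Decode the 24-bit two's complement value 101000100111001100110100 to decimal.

MSB is 1, so the value is negative. Find the magnitude:
1. Invert bits:  010111011000110011001011
2. Add 1:        010111011000110011001100  = 6130892
3. Apply sign:   -6130892

Answer: -6130892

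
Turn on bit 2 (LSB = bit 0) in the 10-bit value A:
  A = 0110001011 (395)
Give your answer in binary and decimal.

Mask = 1 << 2 = 0000000100
Bit 2 of A is 0, so OR-ing with the mask flips it to 1.
  0110001011
| 0000000100
------------
  0110001111

Answer: 0110001111 (399)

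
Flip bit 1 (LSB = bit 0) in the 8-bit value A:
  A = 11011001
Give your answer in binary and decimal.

Mask = 1 << 1 = 00000010
Bit 1 of A is 0; XOR with the mask flips it to 1.
  11011001
^ 00000010
----------
  11011011

Answer: 11011011 (219)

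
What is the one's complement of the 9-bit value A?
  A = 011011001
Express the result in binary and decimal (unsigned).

Flip each bit (0->1, 1->0):
  011011001
  100100110

Answer: 100100110 (294)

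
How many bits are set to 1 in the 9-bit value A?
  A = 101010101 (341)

101010101
1-bits at positions (from bit 0 = LSB): 0, 2, 4, 6, 8
Count = 5

Answer: 5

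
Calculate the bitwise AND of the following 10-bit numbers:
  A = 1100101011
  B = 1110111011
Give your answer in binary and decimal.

Apply & to each column (1 only where both bits are 1):
  1100101011
& 1110111011
------------
  1100101011

Answer: 1100101011 (811)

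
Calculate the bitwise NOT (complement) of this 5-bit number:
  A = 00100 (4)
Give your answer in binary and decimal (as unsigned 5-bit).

Flip each bit (0->1, 1->0):
  00100
  11011

Answer: 11011 (27)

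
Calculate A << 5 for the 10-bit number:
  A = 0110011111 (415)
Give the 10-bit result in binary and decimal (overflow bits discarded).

Shift left by 5: drop the top 5 bit(s), append 5 zero(s) on the right.
  0110011111  ->  discard [01100], keep [11111], append 00000
= 1111100000

Answer: 1111100000 (992)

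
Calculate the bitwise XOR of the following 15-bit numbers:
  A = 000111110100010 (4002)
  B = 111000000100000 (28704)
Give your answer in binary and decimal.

Apply ^ to each column (1 where bits differ):
  000111110100010
^ 111000000100000
-----------------
  111111110000010

Answer: 111111110000010 (32642)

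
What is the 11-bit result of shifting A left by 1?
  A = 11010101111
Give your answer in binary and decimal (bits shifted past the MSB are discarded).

Shift left by 1: drop the top 1 bit(s), append 1 zero(s) on the right.
  11010101111  ->  discard [1], keep [1010101111], append 0
= 10101011110

Answer: 10101011110 (1374)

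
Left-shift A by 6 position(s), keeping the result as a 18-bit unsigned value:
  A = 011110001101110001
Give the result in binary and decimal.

Shift left by 6: drop the top 6 bit(s), append 6 zero(s) on the right.
  011110001101110001  ->  discard [011110], keep [001101110001], append 000000
= 001101110001000000

Answer: 001101110001000000 (56384)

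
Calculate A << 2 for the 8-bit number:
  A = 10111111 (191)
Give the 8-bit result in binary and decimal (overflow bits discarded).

Shift left by 2: drop the top 2 bit(s), append 2 zero(s) on the right.
  10111111  ->  discard [10], keep [111111], append 00
= 11111100

Answer: 11111100 (252)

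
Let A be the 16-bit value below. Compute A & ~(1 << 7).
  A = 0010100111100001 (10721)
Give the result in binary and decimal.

Mask = ~(1 << 7) = 1111111101111111
Bit 7 of A is 1, so AND-ing with the mask clears it to 0.
  0010100111100001
& 1111111101111111
------------------
  0010100101100001

Answer: 0010100101100001 (10593)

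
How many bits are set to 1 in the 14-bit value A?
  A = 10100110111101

10100110111101
1-bits at positions (from bit 0 = LSB): 0, 2, 3, 4, 5, 7, 8, 11, 13
Count = 9

Answer: 9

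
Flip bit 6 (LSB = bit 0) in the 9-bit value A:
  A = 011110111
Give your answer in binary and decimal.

Mask = 1 << 6 = 001000000
Bit 6 of A is 1; XOR with the mask flips it to 0.
  011110111
^ 001000000
-----------
  010110111

Answer: 010110111 (183)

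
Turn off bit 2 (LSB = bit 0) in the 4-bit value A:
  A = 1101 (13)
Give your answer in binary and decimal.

Mask = ~(1 << 2) = 1011
Bit 2 of A is 1, so AND-ing with the mask clears it to 0.
  1101
& 1011
------
  1001

Answer: 1001 (9)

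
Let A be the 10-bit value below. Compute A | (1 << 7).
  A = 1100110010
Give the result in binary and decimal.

Mask = 1 << 7 = 0010000000
Bit 7 of A is 0, so OR-ing with the mask flips it to 1.
  1100110010
| 0010000000
------------
  1110110010

Answer: 1110110010 (946)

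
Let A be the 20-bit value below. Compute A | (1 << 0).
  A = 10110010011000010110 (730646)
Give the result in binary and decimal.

Mask = 1 << 0 = 00000000000000000001
Bit 0 of A is 0, so OR-ing with the mask flips it to 1.
  10110010011000010110
| 00000000000000000001
----------------------
  10110010011000010111

Answer: 10110010011000010111 (730647)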